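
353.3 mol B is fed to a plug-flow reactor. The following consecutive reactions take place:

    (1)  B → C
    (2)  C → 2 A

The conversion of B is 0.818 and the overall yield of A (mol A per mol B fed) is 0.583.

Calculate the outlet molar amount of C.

186 mol

Conversion of B: B consumed = 1ξ₁ = 0.818 × 353.3 → ξ₁ = 289 mol.
Yield of A: 2ξ₂ / 353.3 = 0.583 → ξ₂ = 103 mol.
Outlet amounts (n = n₀ + Σ ν·ξ):
  B: 353.3 − 1(289) = 64.3
  C: 0 + 1(289) − 1(103) = 186
  A: 0 + 2(103) = 206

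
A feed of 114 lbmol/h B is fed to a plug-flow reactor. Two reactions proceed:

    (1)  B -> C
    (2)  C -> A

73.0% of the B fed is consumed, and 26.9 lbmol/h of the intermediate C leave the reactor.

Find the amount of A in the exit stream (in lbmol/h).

56.3 lbmol/h

Conversion of B: B consumed = 1ξ₁ = 0.73 × 114 → ξ₁ = 83.22 lbmol/h.
C balance: n_C = 0 + 1ξ₁ − 1ξ₂ = 26.9 → ξ₂ = (1·83.22 − 26.9)/1 = 56.32 lbmol/h.
Outlet amounts (n = n₀ + Σ ν·ξ):
  B: 114 − 1(83.22) = 30.78
  C: 0 + 1(83.22) − 1(56.32) = 26.9
  A: 0 + 1(56.32) = 56.32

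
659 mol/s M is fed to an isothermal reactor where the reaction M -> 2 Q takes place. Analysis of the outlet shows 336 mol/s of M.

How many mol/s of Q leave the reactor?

For M: n = n₀ − 1ξ → 336 = 659 − 1ξ, giving ξ = 323 mol/s.
Outlet amounts (n = n₀ + ν ξ):
  M: 659 − 1(323) = 336
  Q: 0 + 2(323) = 646

646 mol/s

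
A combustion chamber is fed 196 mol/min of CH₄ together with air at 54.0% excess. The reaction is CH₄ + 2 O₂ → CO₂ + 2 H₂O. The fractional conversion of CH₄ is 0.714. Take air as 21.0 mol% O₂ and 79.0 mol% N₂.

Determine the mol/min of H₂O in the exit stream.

Stoichiometric O₂ = 2 × 196 = 392 mol/min; O₂ fed = 392 × 1.540 = 603.7 mol/min.
N₂ fed = 603.7 × 79/21 = 2271 mol/min.
Fuel reacted = 0.714 × 196 → ξ = 139.9 mol/min.
Outlet (n = n₀ + ν ξ):
  CH₄: 196 − 1(139.9) = 56.06
  O₂: 603.7 − 2(139.9) = 323.8
  N₂: 2271 (inert)
  CO₂: 0 + 1(139.9) = 139.9
  H₂O: 0 + 2(139.9) = 279.9

280 mol/min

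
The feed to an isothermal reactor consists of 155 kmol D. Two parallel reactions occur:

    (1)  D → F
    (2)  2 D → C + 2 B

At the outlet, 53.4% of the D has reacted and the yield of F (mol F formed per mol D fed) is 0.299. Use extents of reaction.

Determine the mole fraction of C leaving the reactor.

Yield of F: 1ξ₁ / 155 = 0.299 → ξ₁ = 46.34 kmol.
Conversion of D: 1ξ₁ + 2ξ₂ = 0.534 × 155 = 82.77 → ξ₂ = 18.21 kmol.
Outlet amounts (n = n₀ + Σ ν·ξ):
  D: 155 − 1(46.34) − 2(18.21) = 72.23
  F: 0 + 1(46.34) = 46.34
  C: 0 + 1(18.21) = 18.21
  B: 0 + 2(18.21) = 36.43
Total out = 173.2 kmol; y_C = 18.21 / 173.2 = 0.1051.

0.105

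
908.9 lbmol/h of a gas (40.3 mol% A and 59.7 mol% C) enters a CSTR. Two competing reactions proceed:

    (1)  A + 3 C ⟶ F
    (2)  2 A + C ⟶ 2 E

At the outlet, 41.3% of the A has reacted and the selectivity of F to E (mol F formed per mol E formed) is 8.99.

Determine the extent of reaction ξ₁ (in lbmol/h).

Conversion of A: A consumed = 0.413 × 366.3 = 151.3 lbmol/h = 1ξ₁ + 2ξ₂.
Selectivity: 1ξ₁ / (2ξ₂) = 8.99 → ξ₁ = 17.98 ξ₂.
Substitute: (1·17.98 + 2) ξ₂ = 151.3 → ξ₂ = 7.571 lbmol/h, ξ₁ = 136.1 lbmol/h.
Outlet amounts (n = n₀ + Σ ν·ξ):
  A: 366.3 − 1(136.1) − 2(7.571) = 215
  C: 542.6 − 3(136.1) − 1(7.571) = 126.6
  F: 0 + 1(136.1) = 136.1
  E: 0 + 2(7.571) = 15.14

ξ₁ = 136 lbmol/h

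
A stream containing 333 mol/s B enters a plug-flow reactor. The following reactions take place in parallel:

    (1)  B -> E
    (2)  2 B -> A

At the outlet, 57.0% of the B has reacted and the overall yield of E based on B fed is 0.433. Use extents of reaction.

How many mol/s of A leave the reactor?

Yield of E: 1ξ₁ / 333 = 0.433 → ξ₁ = 144.2 mol/s.
Conversion of B: 1ξ₁ + 2ξ₂ = 0.57 × 333 = 189.8 → ξ₂ = 22.81 mol/s.
Outlet amounts (n = n₀ + Σ ν·ξ):
  B: 333 − 1(144.2) − 2(22.81) = 143.2
  E: 0 + 1(144.2) = 144.2
  A: 0 + 1(22.81) = 22.81

22.8 mol/s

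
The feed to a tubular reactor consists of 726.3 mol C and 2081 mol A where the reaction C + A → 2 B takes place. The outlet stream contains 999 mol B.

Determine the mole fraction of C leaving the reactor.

0.0808

For B: n = n₀ + 2ξ → 999 = 0 + 2ξ, giving ξ = 499.5 mol.
Outlet amounts (n = n₀ + ν ξ):
  C: 726.3 − 1(499.5) = 226.8
  A: 2081 − 1(499.5) = 1582
  B: 0 + 2(499.5) = 999
Total out = 2807 mol; y_C = 226.8 / 2807 = 0.08079.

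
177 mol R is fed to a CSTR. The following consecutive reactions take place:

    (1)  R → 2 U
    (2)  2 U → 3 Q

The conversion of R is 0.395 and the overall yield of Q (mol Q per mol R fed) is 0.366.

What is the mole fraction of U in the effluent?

Conversion of R: R consumed = 1ξ₁ = 0.395 × 177 → ξ₁ = 69.92 mol.
Yield of Q: 3ξ₂ / 177 = 0.366 → ξ₂ = 21.59 mol.
Outlet amounts (n = n₀ + Σ ν·ξ):
  R: 177 − 1(69.92) = 107.1
  U: 0 + 2(69.92) − 2(21.59) = 96.64
  Q: 0 + 3(21.59) = 64.78
Total out = 268.5 mol; y_U = 96.64 / 268.5 = 0.3599.

0.36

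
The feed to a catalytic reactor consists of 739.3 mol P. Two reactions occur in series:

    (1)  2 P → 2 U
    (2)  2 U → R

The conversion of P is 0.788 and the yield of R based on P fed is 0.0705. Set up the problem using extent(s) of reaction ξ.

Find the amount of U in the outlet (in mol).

478 mol

Conversion of P: P consumed = 2ξ₁ = 0.788 × 739.3 → ξ₁ = 291.3 mol.
Yield of R: 1ξ₂ / 739.3 = 0.0705 → ξ₂ = 52.12 mol.
Outlet amounts (n = n₀ + Σ ν·ξ):
  P: 739.3 − 2(291.3) = 156.7
  U: 0 + 2(291.3) − 2(52.12) = 478.3
  R: 0 + 1(52.12) = 52.12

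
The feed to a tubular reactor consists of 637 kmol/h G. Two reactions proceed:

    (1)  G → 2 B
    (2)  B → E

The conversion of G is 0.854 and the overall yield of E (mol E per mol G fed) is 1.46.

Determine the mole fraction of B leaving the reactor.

0.134

Conversion of G: G consumed = 1ξ₁ = 0.854 × 637 → ξ₁ = 544 kmol/h.
Yield of E: 1ξ₂ / 637 = 1.46 → ξ₂ = 930 kmol/h.
Outlet amounts (n = n₀ + Σ ν·ξ):
  G: 637 − 1(544) = 93
  B: 0 + 2(544) − 1(930) = 158
  E: 0 + 1(930) = 930
Total out = 1181 kmol/h; y_B = 158 / 1181 = 0.1338.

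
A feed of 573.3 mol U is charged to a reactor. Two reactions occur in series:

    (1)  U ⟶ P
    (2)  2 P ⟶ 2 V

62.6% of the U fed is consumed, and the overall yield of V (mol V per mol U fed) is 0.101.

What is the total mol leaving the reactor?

Conversion of U: U consumed = 1ξ₁ = 0.626 × 573.3 → ξ₁ = 358.9 mol.
Yield of V: 2ξ₂ / 573.3 = 0.101 → ξ₂ = 28.95 mol.
Outlet amounts (n = n₀ + Σ ν·ξ):
  U: 573.3 − 1(358.9) = 214.4
  P: 0 + 1(358.9) − 2(28.95) = 301
  V: 0 + 2(28.95) = 57.9
Total out = 214.4 + 301 + 57.9 = 573.3 mol.

573 mol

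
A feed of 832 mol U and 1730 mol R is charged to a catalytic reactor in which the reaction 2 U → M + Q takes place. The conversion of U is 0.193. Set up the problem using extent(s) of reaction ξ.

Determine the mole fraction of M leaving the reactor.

U reacted = 0.193 × 832 = 160.6 mol; ν_U = −2, so ξ = 160.6/2 = 80.29 mol.
Outlet amounts (n = n₀ + ν ξ):
  U: 832 − 2(80.29) = 671.4
  M: 0 + 1(80.29) = 80.29
  Q: 0 + 1(80.29) = 80.29
  R: 1730 (inert)
Total out = 2562 mol; y_M = 80.29 / 2562 = 0.03134.

0.0313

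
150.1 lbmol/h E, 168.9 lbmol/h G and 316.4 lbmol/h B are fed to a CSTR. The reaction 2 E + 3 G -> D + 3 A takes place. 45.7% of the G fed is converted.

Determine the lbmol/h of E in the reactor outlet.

98.6 lbmol/h

G reacted = 0.457 × 168.9 = 77.19 lbmol/h; ν_G = −3, so ξ = 77.19/3 = 25.73 lbmol/h.
Outlet amounts (n = n₀ + ν ξ):
  E: 150.1 − 2(25.73) = 98.64
  G: 168.9 − 3(25.73) = 91.71
  D: 0 + 1(25.73) = 25.73
  A: 0 + 3(25.73) = 77.19
  B: 316.4 (inert)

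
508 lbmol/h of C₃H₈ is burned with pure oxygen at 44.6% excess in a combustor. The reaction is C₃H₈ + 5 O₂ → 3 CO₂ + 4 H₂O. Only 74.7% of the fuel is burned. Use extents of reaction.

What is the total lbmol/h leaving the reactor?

Stoichiometric O₂ = 5 × 508 = 2540 lbmol/h; O₂ fed = 2540 × 1.446 = 3673 lbmol/h.
Fuel reacted = 0.747 × 508 → ξ = 379.5 lbmol/h.
Outlet (n = n₀ + ν ξ):
  C₃H₈: 508 − 1(379.5) = 128.5
  O₂: 3673 − 5(379.5) = 1775
  CO₂: 0 + 3(379.5) = 1138
  H₂O: 0 + 4(379.5) = 1518
Total out = 128.5 + 1775 + 1138 + 1518 = 4560 lbmol/h.

4560 lbmol/h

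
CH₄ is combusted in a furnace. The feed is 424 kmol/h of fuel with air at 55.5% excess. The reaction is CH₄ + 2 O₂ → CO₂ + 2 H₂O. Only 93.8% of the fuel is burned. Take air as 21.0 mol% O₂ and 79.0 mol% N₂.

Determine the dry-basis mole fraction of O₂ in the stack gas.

0.0886

Stoichiometric O₂ = 2 × 424 = 848 kmol/h; O₂ fed = 848 × 1.555 = 1319 kmol/h.
N₂ fed = 1319 × 79/21 = 4961 kmol/h.
Fuel reacted = 0.938 × 424 → ξ = 397.7 kmol/h.
Outlet (n = n₀ + ν ξ):
  CH₄: 424 − 1(397.7) = 26.29
  O₂: 1319 − 2(397.7) = 523.2
  N₂: 4961 (inert)
  CO₂: 0 + 1(397.7) = 397.7
  H₂O: 0 + 2(397.7) = 795.4
Dry total = 5908 kmol/h; y_O₂ (dry) = 523.2 / 5908 = 0.08856.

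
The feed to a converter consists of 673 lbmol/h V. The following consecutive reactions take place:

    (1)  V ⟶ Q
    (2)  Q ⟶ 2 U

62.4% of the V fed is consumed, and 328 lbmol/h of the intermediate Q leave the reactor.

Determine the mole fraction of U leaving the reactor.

Conversion of V: V consumed = 1ξ₁ = 0.624 × 673 → ξ₁ = 420 lbmol/h.
Q balance: n_Q = 0 + 1ξ₁ − 1ξ₂ = 328 → ξ₂ = (1·420 − 328)/1 = 91.95 lbmol/h.
Outlet amounts (n = n₀ + Σ ν·ξ):
  V: 673 − 1(420) = 253
  Q: 0 + 1(420) − 1(91.95) = 328
  U: 0 + 2(91.95) = 183.9
Total out = 765 lbmol/h; y_U = 183.9 / 765 = 0.2404.

0.24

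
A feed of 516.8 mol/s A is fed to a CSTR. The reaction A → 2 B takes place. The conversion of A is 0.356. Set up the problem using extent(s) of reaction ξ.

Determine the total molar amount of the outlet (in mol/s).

701 mol/s

A reacted = 0.356 × 516.8 = 184 mol/s; ν_A = −1, so ξ = 184/1 = 184 mol/s.
Outlet amounts (n = n₀ + ν ξ):
  A: 516.8 − 1(184) = 332.8
  B: 0 + 2(184) = 368
Total out = 332.8 + 368 = 700.8 mol/s.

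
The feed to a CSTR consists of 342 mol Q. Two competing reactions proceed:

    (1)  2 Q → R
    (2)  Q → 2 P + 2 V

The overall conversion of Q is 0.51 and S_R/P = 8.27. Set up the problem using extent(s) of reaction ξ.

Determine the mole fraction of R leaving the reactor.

0.31

Conversion of Q: Q consumed = 0.51 × 342 = 174.4 mol = 2ξ₁ + 1ξ₂.
Selectivity: 1ξ₁ / (2ξ₂) = 8.27 → ξ₁ = 16.54 ξ₂.
Substitute: (2·16.54 + 1) ξ₂ = 174.4 → ξ₂ = 5.118 mol, ξ₁ = 84.65 mol.
Outlet amounts (n = n₀ + Σ ν·ξ):
  Q: 342 − 2(84.65) − 1(5.118) = 167.6
  R: 0 + 1(84.65) = 84.65
  P: 0 + 2(5.118) = 10.24
  V: 0 + 2(5.118) = 10.24
Total out = 272.7 mol; y_R = 84.65 / 272.7 = 0.3104.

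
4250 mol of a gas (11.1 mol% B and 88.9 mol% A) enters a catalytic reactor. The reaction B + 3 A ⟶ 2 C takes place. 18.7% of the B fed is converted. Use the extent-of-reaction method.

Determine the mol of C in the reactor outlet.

176 mol

B reacted = 0.187 × 471.8 = 88.22 mol; ν_B = −1, so ξ = 88.22/1 = 88.22 mol.
Outlet amounts (n = n₀ + ν ξ):
  B: 471.8 − 1(88.22) = 383.5
  A: 3778 − 3(88.22) = 3514
  C: 0 + 2(88.22) = 176.4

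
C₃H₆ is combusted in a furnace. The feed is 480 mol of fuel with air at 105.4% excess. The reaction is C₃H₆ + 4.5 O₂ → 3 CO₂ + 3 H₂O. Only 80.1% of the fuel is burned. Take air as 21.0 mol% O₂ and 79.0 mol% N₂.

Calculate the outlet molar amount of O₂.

2710 mol

Stoichiometric O₂ = 4.5 × 480 = 2160 mol; O₂ fed = 2160 × 2.054 = 4437 mol.
N₂ fed = 4437 × 79/21 = 16690 mol.
Fuel reacted = 0.801 × 480 → ξ = 384.5 mol.
Outlet (n = n₀ + ν ξ):
  C₃H₆: 480 − 1(384.5) = 95.52
  O₂: 4437 − 4.5(384.5) = 2706
  N₂: 16690 (inert)
  CO₂: 0 + 3(384.5) = 1153
  H₂O: 0 + 3(384.5) = 1153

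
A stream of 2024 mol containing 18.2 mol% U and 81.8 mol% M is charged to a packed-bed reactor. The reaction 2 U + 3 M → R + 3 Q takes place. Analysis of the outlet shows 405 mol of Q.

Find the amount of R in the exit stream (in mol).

135 mol

For Q: n = n₀ + 3ξ → 405 = 0 + 3ξ, giving ξ = 135 mol.
Outlet amounts (n = n₀ + ν ξ):
  U: 368.4 − 2(135) = 98.37
  M: 1656 − 3(135) = 1251
  R: 0 + 1(135) = 135
  Q: 0 + 3(135) = 405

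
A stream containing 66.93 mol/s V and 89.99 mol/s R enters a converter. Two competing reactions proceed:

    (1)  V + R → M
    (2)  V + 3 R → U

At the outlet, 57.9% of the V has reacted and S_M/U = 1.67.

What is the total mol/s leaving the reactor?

89.1 mol/s

Conversion of V: V consumed = 0.579 × 66.93 = 38.75 mol/s = 1ξ₁ + 1ξ₂.
Selectivity: 1ξ₁ / (1ξ₂) = 1.67 → ξ₁ = 1.67 ξ₂.
Substitute: (1·1.67 + 1) ξ₂ = 38.75 → ξ₂ = 14.51 mol/s, ξ₁ = 24.24 mol/s.
Outlet amounts (n = n₀ + Σ ν·ξ):
  V: 66.93 − 1(24.24) − 1(14.51) = 28.18
  R: 89.99 − 1(24.24) − 3(14.51) = 22.21
  M: 0 + 1(24.24) = 24.24
  U: 0 + 1(14.51) = 14.51
Total out = 28.18 + 22.21 + 24.24 + 14.51 = 89.14 mol/s.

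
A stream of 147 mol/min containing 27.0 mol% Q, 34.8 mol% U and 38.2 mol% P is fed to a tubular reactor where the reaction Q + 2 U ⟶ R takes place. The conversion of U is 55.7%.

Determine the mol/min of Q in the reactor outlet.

U reacted = 0.557 × 51.16 = 28.49 mol/min; ν_U = −2, so ξ = 28.49/2 = 14.25 mol/min.
Outlet amounts (n = n₀ + ν ξ):
  Q: 39.69 − 1(14.25) = 25.44
  U: 51.16 − 2(14.25) = 22.66
  R: 0 + 1(14.25) = 14.25
  P: 56.15 (inert)

25.4 mol/min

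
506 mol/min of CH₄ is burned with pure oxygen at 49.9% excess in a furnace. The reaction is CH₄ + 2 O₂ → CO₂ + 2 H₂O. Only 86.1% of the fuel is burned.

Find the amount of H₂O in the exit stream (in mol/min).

Stoichiometric O₂ = 2 × 506 = 1012 mol/min; O₂ fed = 1012 × 1.499 = 1517 mol/min.
Fuel reacted = 0.861 × 506 → ξ = 435.7 mol/min.
Outlet (n = n₀ + ν ξ):
  CH₄: 506 − 1(435.7) = 70.33
  O₂: 1517 − 2(435.7) = 645.7
  CO₂: 0 + 1(435.7) = 435.7
  H₂O: 0 + 2(435.7) = 871.3

871 mol/min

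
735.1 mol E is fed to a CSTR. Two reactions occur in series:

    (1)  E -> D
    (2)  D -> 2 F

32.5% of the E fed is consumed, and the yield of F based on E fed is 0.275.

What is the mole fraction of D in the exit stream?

0.165

Conversion of E: E consumed = 1ξ₁ = 0.325 × 735.1 → ξ₁ = 238.9 mol.
Yield of F: 2ξ₂ / 735.1 = 0.275 → ξ₂ = 101.1 mol.
Outlet amounts (n = n₀ + Σ ν·ξ):
  E: 735.1 − 1(238.9) = 496.2
  D: 0 + 1(238.9) − 1(101.1) = 137.8
  F: 0 + 2(101.1) = 202.2
Total out = 836.2 mol; y_D = 137.8 / 836.2 = 0.1648.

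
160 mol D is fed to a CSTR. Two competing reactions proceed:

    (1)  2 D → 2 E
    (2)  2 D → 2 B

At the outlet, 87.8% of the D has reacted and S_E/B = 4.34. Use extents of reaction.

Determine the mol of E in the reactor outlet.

114 mol

Conversion of D: D consumed = 0.878 × 160 = 140.5 mol = 2ξ₁ + 2ξ₂.
Selectivity: 2ξ₁ / (2ξ₂) = 4.34 → ξ₁ = 4.34 ξ₂.
Substitute: (2·4.34 + 2) ξ₂ = 140.5 → ξ₂ = 13.15 mol, ξ₁ = 57.09 mol.
Outlet amounts (n = n₀ + Σ ν·ξ):
  D: 160 − 2(57.09) − 2(13.15) = 19.52
  E: 0 + 2(57.09) = 114.2
  B: 0 + 2(13.15) = 26.31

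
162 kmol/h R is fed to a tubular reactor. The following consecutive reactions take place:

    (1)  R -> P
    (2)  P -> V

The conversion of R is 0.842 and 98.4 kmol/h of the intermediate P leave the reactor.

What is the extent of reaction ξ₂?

Conversion of R: R consumed = 1ξ₁ = 0.842 × 162 → ξ₁ = 136.4 kmol/h.
P balance: n_P = 0 + 1ξ₁ − 1ξ₂ = 98.4 → ξ₂ = (1·136.4 − 98.4)/1 = 38 kmol/h.
Outlet amounts (n = n₀ + Σ ν·ξ):
  R: 162 − 1(136.4) = 25.6
  P: 0 + 1(136.4) − 1(38) = 98.4
  V: 0 + 1(38) = 38

ξ₂ = 38 kmol/h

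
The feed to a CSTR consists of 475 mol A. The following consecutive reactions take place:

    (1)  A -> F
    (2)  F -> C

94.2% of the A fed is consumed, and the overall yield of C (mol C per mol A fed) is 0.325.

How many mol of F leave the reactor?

293 mol

Conversion of A: A consumed = 1ξ₁ = 0.942 × 475 → ξ₁ = 447.4 mol.
Yield of C: 1ξ₂ / 475 = 0.325 → ξ₂ = 154.4 mol.
Outlet amounts (n = n₀ + Σ ν·ξ):
  A: 475 − 1(447.4) = 27.55
  F: 0 + 1(447.4) − 1(154.4) = 293.1
  C: 0 + 1(154.4) = 154.4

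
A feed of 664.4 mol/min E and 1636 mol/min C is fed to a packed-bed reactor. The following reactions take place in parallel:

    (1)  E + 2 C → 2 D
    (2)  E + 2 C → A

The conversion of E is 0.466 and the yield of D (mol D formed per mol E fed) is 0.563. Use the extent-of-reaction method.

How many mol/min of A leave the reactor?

Yield of D: 2ξ₁ / 664.4 = 0.563 → ξ₁ = 187 mol/min.
Conversion of E: 1ξ₁ + 1ξ₂ = 0.466 × 664.4 = 309.6 → ξ₂ = 122.6 mol/min.
Outlet amounts (n = n₀ + Σ ν·ξ):
  E: 664.4 − 1(187) − 1(122.6) = 354.8
  C: 1636 − 2(187) − 2(122.6) = 1017
  D: 0 + 2(187) = 374.1
  A: 0 + 1(122.6) = 122.6

123 mol/min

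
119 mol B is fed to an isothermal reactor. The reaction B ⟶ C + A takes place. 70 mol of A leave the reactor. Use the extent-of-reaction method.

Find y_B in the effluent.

0.259

For A: n = n₀ + 1ξ → 70 = 0 + 1ξ, giving ξ = 70 mol.
Outlet amounts (n = n₀ + ν ξ):
  B: 119 − 1(70) = 49
  C: 0 + 1(70) = 70
  A: 0 + 1(70) = 70
Total out = 189 mol; y_B = 49 / 189 = 0.2593.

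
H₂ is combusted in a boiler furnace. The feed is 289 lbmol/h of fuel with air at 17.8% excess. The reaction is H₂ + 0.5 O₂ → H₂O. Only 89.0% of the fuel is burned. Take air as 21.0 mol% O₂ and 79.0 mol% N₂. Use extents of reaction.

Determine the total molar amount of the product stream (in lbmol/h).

971 lbmol/h

Stoichiometric O₂ = 0.5 × 289 = 144.5 lbmol/h; O₂ fed = 144.5 × 1.178 = 170.2 lbmol/h.
N₂ fed = 170.2 × 79/21 = 640.4 lbmol/h.
Fuel reacted = 0.89 × 289 → ξ = 257.2 lbmol/h.
Outlet (n = n₀ + ν ξ):
  H₂: 289 − 1(257.2) = 31.79
  O₂: 170.2 − 0.5(257.2) = 41.62
  N₂: 640.4 (inert)
  H₂O: 0 + 1(257.2) = 257.2
Total out = 31.79 + 41.62 + 640.4 + 257.2 = 971 lbmol/h.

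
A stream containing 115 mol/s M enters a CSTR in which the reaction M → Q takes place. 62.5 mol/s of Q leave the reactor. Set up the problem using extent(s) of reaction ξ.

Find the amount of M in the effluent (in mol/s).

For Q: n = n₀ + 1ξ → 62.5 = 0 + 1ξ, giving ξ = 62.5 mol/s.
Outlet amounts (n = n₀ + ν ξ):
  M: 115 − 1(62.5) = 52.5
  Q: 0 + 1(62.5) = 62.5

52.5 mol/s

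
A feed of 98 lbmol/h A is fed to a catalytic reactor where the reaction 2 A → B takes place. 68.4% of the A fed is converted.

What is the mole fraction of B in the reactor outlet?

0.52

A reacted = 0.684 × 98 = 67.03 lbmol/h; ν_A = −2, so ξ = 67.03/2 = 33.52 lbmol/h.
Outlet amounts (n = n₀ + ν ξ):
  A: 98 − 2(33.52) = 30.97
  B: 0 + 1(33.52) = 33.52
Total out = 64.48 lbmol/h; y_B = 33.52 / 64.48 = 0.5198.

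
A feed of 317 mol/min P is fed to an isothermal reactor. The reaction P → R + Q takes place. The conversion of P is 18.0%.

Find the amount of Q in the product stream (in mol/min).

57.1 mol/min

P reacted = 0.18 × 317 = 57.06 mol/min; ν_P = −1, so ξ = 57.06/1 = 57.06 mol/min.
Outlet amounts (n = n₀ + ν ξ):
  P: 317 − 1(57.06) = 259.9
  R: 0 + 1(57.06) = 57.06
  Q: 0 + 1(57.06) = 57.06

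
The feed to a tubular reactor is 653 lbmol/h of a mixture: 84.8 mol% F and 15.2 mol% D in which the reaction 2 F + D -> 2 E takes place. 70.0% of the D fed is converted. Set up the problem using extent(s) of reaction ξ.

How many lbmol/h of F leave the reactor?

415 lbmol/h

D reacted = 0.7 × 99.26 = 69.48 lbmol/h; ν_D = −1, so ξ = 69.48/1 = 69.48 lbmol/h.
Outlet amounts (n = n₀ + ν ξ):
  F: 553.7 − 2(69.48) = 414.8
  D: 99.26 − 1(69.48) = 29.78
  E: 0 + 2(69.48) = 139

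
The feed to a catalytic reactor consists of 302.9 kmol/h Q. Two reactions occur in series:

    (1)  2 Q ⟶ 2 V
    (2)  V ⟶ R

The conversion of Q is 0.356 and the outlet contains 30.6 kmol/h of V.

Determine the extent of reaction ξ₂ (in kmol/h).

ξ₂ = 77.2 kmol/h

Conversion of Q: Q consumed = 2ξ₁ = 0.356 × 302.9 → ξ₁ = 53.92 kmol/h.
V balance: n_V = 0 + 2ξ₁ − 1ξ₂ = 30.6 → ξ₂ = (2·53.92 − 30.6)/1 = 77.23 kmol/h.
Outlet amounts (n = n₀ + Σ ν·ξ):
  Q: 302.9 − 2(53.92) = 195.1
  V: 0 + 2(53.92) − 1(77.23) = 30.6
  R: 0 + 1(77.23) = 77.23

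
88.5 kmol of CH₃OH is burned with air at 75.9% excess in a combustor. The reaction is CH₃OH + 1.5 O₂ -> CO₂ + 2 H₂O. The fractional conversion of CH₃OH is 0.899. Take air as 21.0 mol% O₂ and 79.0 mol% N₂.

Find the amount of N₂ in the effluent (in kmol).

Stoichiometric O₂ = 1.5 × 88.5 = 132.8 kmol; O₂ fed = 132.8 × 1.759 = 233.5 kmol.
N₂ fed = 233.5 × 79/21 = 878.4 kmol.
Fuel reacted = 0.899 × 88.5 → ξ = 79.56 kmol.
Outlet (n = n₀ + ν ξ):
  CH₃OH: 88.5 − 1(79.56) = 8.939
  O₂: 233.5 − 1.5(79.56) = 114.2
  N₂: 878.4 (inert)
  CO₂: 0 + 1(79.56) = 79.56
  H₂O: 0 + 2(79.56) = 159.1

878 kmol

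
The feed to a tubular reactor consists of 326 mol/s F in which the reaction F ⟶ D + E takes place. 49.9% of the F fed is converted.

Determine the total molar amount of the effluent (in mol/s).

489 mol/s

F reacted = 0.499 × 326 = 162.7 mol/s; ν_F = −1, so ξ = 162.7/1 = 162.7 mol/s.
Outlet amounts (n = n₀ + ν ξ):
  F: 326 − 1(162.7) = 163.3
  D: 0 + 1(162.7) = 162.7
  E: 0 + 1(162.7) = 162.7
Total out = 163.3 + 162.7 + 162.7 = 488.7 mol/s.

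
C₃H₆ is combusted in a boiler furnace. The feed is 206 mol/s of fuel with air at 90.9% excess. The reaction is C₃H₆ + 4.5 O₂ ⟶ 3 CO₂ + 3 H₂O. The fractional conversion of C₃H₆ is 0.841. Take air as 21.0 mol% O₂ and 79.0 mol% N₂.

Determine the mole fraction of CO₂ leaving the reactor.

0.0596

Stoichiometric O₂ = 4.5 × 206 = 927 mol/s; O₂ fed = 927 × 1.909 = 1770 mol/s.
N₂ fed = 1770 × 79/21 = 6657 mol/s.
Fuel reacted = 0.841 × 206 → ξ = 173.2 mol/s.
Outlet (n = n₀ + ν ξ):
  C₃H₆: 206 − 1(173.2) = 32.75
  O₂: 1770 − 4.5(173.2) = 990
  N₂: 6657 (inert)
  CO₂: 0 + 3(173.2) = 519.7
  H₂O: 0 + 3(173.2) = 519.7
Total out = 8719 mol/s; y_CO₂ = 519.7 / 8719 = 0.05961.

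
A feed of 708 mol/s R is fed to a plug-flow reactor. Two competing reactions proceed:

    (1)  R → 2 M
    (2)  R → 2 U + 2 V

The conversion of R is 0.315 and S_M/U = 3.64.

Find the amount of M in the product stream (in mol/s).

350 mol/s

Conversion of R: R consumed = 0.315 × 708 = 223 mol/s = 1ξ₁ + 1ξ₂.
Selectivity: 2ξ₁ / (2ξ₂) = 3.64 → ξ₁ = 3.64 ξ₂.
Substitute: (1·3.64 + 1) ξ₂ = 223 → ξ₂ = 48.06 mol/s, ξ₁ = 175 mol/s.
Outlet amounts (n = n₀ + Σ ν·ξ):
  R: 708 − 1(175) − 1(48.06) = 485
  M: 0 + 2(175) = 349.9
  U: 0 + 2(48.06) = 96.13
  V: 0 + 2(48.06) = 96.13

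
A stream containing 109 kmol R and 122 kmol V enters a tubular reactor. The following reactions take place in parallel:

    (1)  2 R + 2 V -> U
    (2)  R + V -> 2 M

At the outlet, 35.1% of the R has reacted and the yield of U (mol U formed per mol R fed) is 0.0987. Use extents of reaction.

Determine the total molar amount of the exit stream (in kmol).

Yield of U: 1ξ₁ / 109 = 0.0987 → ξ₁ = 10.76 kmol.
Conversion of R: 2ξ₁ + 1ξ₂ = 0.351 × 109 = 38.26 → ξ₂ = 16.74 kmol.
Outlet amounts (n = n₀ + Σ ν·ξ):
  R: 109 − 2(10.76) − 1(16.74) = 70.74
  V: 122 − 2(10.76) − 1(16.74) = 83.74
  U: 0 + 1(10.76) = 10.76
  M: 0 + 2(16.74) = 33.48
Total out = 70.74 + 83.74 + 10.76 + 33.48 = 198.7 kmol.

199 kmol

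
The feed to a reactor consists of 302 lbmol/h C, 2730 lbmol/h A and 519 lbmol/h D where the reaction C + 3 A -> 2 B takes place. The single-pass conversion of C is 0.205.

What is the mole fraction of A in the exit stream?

0.742

C reacted = 0.205 × 302 = 61.91 lbmol/h; ν_C = −1, so ξ = 61.91/1 = 61.91 lbmol/h.
Outlet amounts (n = n₀ + ν ξ):
  C: 302 − 1(61.91) = 240.1
  A: 2730 − 3(61.91) = 2544
  B: 0 + 2(61.91) = 123.8
  D: 519 (inert)
Total out = 3427 lbmol/h; y_A = 2544 / 3427 = 0.7424.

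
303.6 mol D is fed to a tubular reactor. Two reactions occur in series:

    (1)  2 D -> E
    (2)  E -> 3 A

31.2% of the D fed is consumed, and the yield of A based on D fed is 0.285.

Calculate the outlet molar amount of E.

Conversion of D: D consumed = 2ξ₁ = 0.312 × 303.6 → ξ₁ = 47.36 mol.
Yield of A: 3ξ₂ / 303.6 = 0.285 → ξ₂ = 28.84 mol.
Outlet amounts (n = n₀ + Σ ν·ξ):
  D: 303.6 − 2(47.36) = 208.9
  E: 0 + 1(47.36) − 1(28.84) = 18.52
  A: 0 + 3(28.84) = 86.53

18.5 mol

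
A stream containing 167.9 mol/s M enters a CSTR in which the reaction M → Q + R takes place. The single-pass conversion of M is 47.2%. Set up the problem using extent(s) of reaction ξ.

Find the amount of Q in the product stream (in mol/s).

79.2 mol/s

M reacted = 0.472 × 167.9 = 79.25 mol/s; ν_M = −1, so ξ = 79.25/1 = 79.25 mol/s.
Outlet amounts (n = n₀ + ν ξ):
  M: 167.9 − 1(79.25) = 88.65
  Q: 0 + 1(79.25) = 79.25
  R: 0 + 1(79.25) = 79.25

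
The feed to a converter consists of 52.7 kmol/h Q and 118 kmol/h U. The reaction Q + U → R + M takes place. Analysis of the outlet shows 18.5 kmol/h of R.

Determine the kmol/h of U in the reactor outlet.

For R: n = n₀ + 1ξ → 18.5 = 0 + 1ξ, giving ξ = 18.5 kmol/h.
Outlet amounts (n = n₀ + ν ξ):
  Q: 52.7 − 1(18.5) = 34.2
  U: 118 − 1(18.5) = 99.5
  R: 0 + 1(18.5) = 18.5
  M: 0 + 1(18.5) = 18.5

99.5 kmol/h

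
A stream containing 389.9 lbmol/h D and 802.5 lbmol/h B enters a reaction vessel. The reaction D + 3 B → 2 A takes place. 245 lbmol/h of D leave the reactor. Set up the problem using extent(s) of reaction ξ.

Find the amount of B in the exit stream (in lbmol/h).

For D: n = n₀ − 1ξ → 245 = 389.9 − 1ξ, giving ξ = 144.9 lbmol/h.
Outlet amounts (n = n₀ + ν ξ):
  D: 389.9 − 1(144.9) = 245
  B: 802.5 − 3(144.9) = 367.8
  A: 0 + 2(144.9) = 289.8

368 lbmol/h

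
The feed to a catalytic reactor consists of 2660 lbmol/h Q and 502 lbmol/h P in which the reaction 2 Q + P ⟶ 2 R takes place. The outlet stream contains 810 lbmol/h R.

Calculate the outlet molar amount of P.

97 lbmol/h

For R: n = n₀ + 2ξ → 810 = 0 + 2ξ, giving ξ = 405 lbmol/h.
Outlet amounts (n = n₀ + ν ξ):
  Q: 2660 − 2(405) = 1850
  P: 502 − 1(405) = 97
  R: 0 + 2(405) = 810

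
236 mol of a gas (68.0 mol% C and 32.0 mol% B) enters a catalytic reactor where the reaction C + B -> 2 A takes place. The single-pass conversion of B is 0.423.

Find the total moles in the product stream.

236 mol

B reacted = 0.423 × 75.52 = 31.94 mol; ν_B = −1, so ξ = 31.94/1 = 31.94 mol.
Outlet amounts (n = n₀ + ν ξ):
  C: 160.5 − 1(31.94) = 128.5
  B: 75.52 − 1(31.94) = 43.58
  A: 0 + 2(31.94) = 63.89
Total out = 128.5 + 43.58 + 63.89 = 236 mol.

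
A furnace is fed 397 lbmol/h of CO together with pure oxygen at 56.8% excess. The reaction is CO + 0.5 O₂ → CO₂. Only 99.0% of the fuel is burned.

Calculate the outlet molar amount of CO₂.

Stoichiometric O₂ = 0.5 × 397 = 198.5 lbmol/h; O₂ fed = 198.5 × 1.568 = 311.2 lbmol/h.
Fuel reacted = 0.99 × 397 → ξ = 393 lbmol/h.
Outlet (n = n₀ + ν ξ):
  CO: 397 − 1(393) = 3.97
  O₂: 311.2 − 0.5(393) = 114.7
  CO₂: 0 + 1(393) = 393

393 lbmol/h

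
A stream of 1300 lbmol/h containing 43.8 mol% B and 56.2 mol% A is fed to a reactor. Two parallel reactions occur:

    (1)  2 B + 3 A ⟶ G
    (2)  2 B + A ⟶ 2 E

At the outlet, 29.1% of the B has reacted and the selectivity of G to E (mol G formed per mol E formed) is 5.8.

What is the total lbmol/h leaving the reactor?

988 lbmol/h

Conversion of B: B consumed = 0.291 × 569.4 = 165.7 lbmol/h = 2ξ₁ + 2ξ₂.
Selectivity: 1ξ₁ / (2ξ₂) = 5.8 → ξ₁ = 11.6 ξ₂.
Substitute: (2·11.6 + 2) ξ₂ = 165.7 → ξ₂ = 6.575 lbmol/h, ξ₁ = 76.27 lbmol/h.
Outlet amounts (n = n₀ + Σ ν·ξ):
  B: 569.4 − 2(76.27) − 2(6.575) = 403.7
  A: 730.6 − 3(76.27) − 1(6.575) = 495.2
  G: 0 + 1(76.27) = 76.27
  E: 0 + 2(6.575) = 13.15
Total out = 403.7 + 495.2 + 76.27 + 13.15 = 988.3 lbmol/h.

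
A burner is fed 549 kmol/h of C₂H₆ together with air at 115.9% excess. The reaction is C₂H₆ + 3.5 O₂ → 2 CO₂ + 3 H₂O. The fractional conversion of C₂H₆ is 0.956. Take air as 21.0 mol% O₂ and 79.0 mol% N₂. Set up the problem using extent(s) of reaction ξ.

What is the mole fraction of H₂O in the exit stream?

Stoichiometric O₂ = 3.5 × 549 = 1922 kmol/h; O₂ fed = 1922 × 2.159 = 4149 kmol/h.
N₂ fed = 4149 × 79/21 = 15610 kmol/h.
Fuel reacted = 0.956 × 549 → ξ = 524.8 kmol/h.
Outlet (n = n₀ + ν ξ):
  C₂H₆: 549 − 1(524.8) = 24.16
  O₂: 4149 − 3.5(524.8) = 2312
  N₂: 15610 (inert)
  CO₂: 0 + 2(524.8) = 1050
  H₂O: 0 + 3(524.8) = 1575
Total out = 20570 kmol/h; y_H₂O = 1575 / 20570 = 0.07656.

0.0766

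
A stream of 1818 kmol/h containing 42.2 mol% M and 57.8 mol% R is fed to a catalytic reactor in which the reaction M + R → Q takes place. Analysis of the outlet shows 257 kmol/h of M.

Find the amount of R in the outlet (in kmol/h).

541 kmol/h

For M: n = n₀ − 1ξ → 257 = 767.2 − 1ξ, giving ξ = 510.2 kmol/h.
Outlet amounts (n = n₀ + ν ξ):
  M: 767.2 − 1(510.2) = 257
  R: 1051 − 1(510.2) = 540.6
  Q: 0 + 1(510.2) = 510.2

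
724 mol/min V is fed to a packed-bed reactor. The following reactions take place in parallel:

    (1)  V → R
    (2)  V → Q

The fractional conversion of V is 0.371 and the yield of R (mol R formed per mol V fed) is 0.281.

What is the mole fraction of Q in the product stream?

0.09

Yield of R: 1ξ₁ / 724 = 0.281 → ξ₁ = 203.4 mol/min.
Conversion of V: 1ξ₁ + 1ξ₂ = 0.371 × 724 = 268.6 → ξ₂ = 65.16 mol/min.
Outlet amounts (n = n₀ + Σ ν·ξ):
  V: 724 − 1(203.4) − 1(65.16) = 455.4
  R: 0 + 1(203.4) = 203.4
  Q: 0 + 1(65.16) = 65.16
Total out = 724 mol/min; y_Q = 65.16 / 724 = 0.09.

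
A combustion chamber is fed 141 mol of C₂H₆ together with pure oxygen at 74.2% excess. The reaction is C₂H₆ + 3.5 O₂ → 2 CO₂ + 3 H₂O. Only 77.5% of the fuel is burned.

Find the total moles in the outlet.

1060 mol

Stoichiometric O₂ = 3.5 × 141 = 493.5 mol; O₂ fed = 493.5 × 1.742 = 859.7 mol.
Fuel reacted = 0.775 × 141 → ξ = 109.3 mol.
Outlet (n = n₀ + ν ξ):
  C₂H₆: 141 − 1(109.3) = 31.72
  O₂: 859.7 − 3.5(109.3) = 477.2
  CO₂: 0 + 2(109.3) = 218.6
  H₂O: 0 + 3(109.3) = 327.8
Total out = 31.72 + 477.2 + 218.6 + 327.8 = 1055 mol.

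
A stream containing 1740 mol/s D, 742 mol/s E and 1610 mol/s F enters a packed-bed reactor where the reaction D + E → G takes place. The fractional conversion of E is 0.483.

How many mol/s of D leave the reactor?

E reacted = 0.483 × 742 = 358.4 mol/s; ν_E = −1, so ξ = 358.4/1 = 358.4 mol/s.
Outlet amounts (n = n₀ + ν ξ):
  D: 1740 − 1(358.4) = 1382
  E: 742 − 1(358.4) = 383.6
  G: 0 + 1(358.4) = 358.4
  F: 1610 (inert)

1380 mol/s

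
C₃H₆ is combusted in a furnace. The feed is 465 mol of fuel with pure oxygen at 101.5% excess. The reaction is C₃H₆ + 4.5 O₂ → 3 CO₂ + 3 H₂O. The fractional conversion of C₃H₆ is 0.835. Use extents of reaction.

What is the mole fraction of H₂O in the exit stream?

0.239

Stoichiometric O₂ = 4.5 × 465 = 2092 mol; O₂ fed = 2092 × 2.015 = 4216 mol.
Fuel reacted = 0.835 × 465 → ξ = 388.3 mol.
Outlet (n = n₀ + ν ξ):
  C₃H₆: 465 − 1(388.3) = 76.73
  O₂: 4216 − 4.5(388.3) = 2469
  CO₂: 0 + 3(388.3) = 1165
  H₂O: 0 + 3(388.3) = 1165
Total out = 4876 mol; y_H₂O = 1165 / 4876 = 0.2389.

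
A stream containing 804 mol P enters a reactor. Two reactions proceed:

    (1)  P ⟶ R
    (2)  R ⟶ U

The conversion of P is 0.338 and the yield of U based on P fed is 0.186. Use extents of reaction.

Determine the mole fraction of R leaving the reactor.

0.152

Conversion of P: P consumed = 1ξ₁ = 0.338 × 804 → ξ₁ = 271.8 mol.
Yield of U: 1ξ₂ / 804 = 0.186 → ξ₂ = 149.5 mol.
Outlet amounts (n = n₀ + Σ ν·ξ):
  P: 804 − 1(271.8) = 532.2
  R: 0 + 1(271.8) − 1(149.5) = 122.2
  U: 0 + 1(149.5) = 149.5
Total out = 804 mol; y_R = 122.2 / 804 = 0.152.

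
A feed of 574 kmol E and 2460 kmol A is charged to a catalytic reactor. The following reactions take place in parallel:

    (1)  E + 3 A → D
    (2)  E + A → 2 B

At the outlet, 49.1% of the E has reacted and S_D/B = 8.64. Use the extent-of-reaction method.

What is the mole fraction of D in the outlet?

Conversion of E: E consumed = 0.491 × 574 = 281.8 kmol = 1ξ₁ + 1ξ₂.
Selectivity: 1ξ₁ / (2ξ₂) = 8.64 → ξ₁ = 17.28 ξ₂.
Substitute: (1·17.28 + 1) ξ₂ = 281.8 → ξ₂ = 15.42 kmol, ξ₁ = 266.4 kmol.
Outlet amounts (n = n₀ + Σ ν·ξ):
  E: 574 − 1(266.4) − 1(15.42) = 292.2
  A: 2460 − 3(266.4) − 1(15.42) = 1645
  D: 0 + 1(266.4) = 266.4
  B: 0 + 2(15.42) = 30.84
Total out = 2235 kmol; y_D = 266.4 / 2235 = 0.1192.

0.119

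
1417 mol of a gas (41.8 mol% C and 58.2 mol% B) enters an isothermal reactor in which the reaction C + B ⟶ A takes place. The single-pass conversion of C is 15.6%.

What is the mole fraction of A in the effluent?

C reacted = 0.156 × 592.3 = 92.4 mol; ν_C = −1, so ξ = 92.4/1 = 92.4 mol.
Outlet amounts (n = n₀ + ν ξ):
  C: 592.3 − 1(92.4) = 499.9
  B: 824.7 − 1(92.4) = 732.3
  A: 0 + 1(92.4) = 92.4
Total out = 1325 mol; y_A = 92.4 / 1325 = 0.06976.

0.0698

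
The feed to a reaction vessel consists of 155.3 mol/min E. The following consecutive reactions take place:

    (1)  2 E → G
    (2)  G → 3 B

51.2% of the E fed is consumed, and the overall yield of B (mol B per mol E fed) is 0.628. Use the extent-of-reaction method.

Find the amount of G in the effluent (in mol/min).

Conversion of E: E consumed = 2ξ₁ = 0.512 × 155.3 → ξ₁ = 39.76 mol/min.
Yield of B: 3ξ₂ / 155.3 = 0.628 → ξ₂ = 32.51 mol/min.
Outlet amounts (n = n₀ + Σ ν·ξ):
  E: 155.3 − 2(39.76) = 75.79
  G: 0 + 1(39.76) − 1(32.51) = 7.247
  B: 0 + 3(32.51) = 97.53

7.25 mol/min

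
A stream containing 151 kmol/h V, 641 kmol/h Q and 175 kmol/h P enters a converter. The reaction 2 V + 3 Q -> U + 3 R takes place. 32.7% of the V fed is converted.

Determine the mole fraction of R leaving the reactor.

V reacted = 0.327 × 151 = 49.38 kmol/h; ν_V = −2, so ξ = 49.38/2 = 24.69 kmol/h.
Outlet amounts (n = n₀ + ν ξ):
  V: 151 − 2(24.69) = 101.6
  Q: 641 − 3(24.69) = 566.9
  U: 0 + 1(24.69) = 24.69
  R: 0 + 3(24.69) = 74.07
  P: 175 (inert)
Total out = 942.3 kmol/h; y_R = 74.07 / 942.3 = 0.0786.

0.0786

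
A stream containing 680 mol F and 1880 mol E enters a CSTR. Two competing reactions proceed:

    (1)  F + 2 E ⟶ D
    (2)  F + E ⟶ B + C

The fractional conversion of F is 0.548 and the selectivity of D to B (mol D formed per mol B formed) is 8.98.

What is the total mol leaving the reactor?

Conversion of F: F consumed = 0.548 × 680 = 372.6 mol = 1ξ₁ + 1ξ₂.
Selectivity: 1ξ₁ / (1ξ₂) = 8.98 → ξ₁ = 8.98 ξ₂.
Substitute: (1·8.98 + 1) ξ₂ = 372.6 → ξ₂ = 37.34 mol, ξ₁ = 335.3 mol.
Outlet amounts (n = n₀ + Σ ν·ξ):
  F: 680 − 1(335.3) − 1(37.34) = 307.4
  E: 1880 − 2(335.3) − 1(37.34) = 1172
  D: 0 + 1(335.3) = 335.3
  B: 0 + 1(37.34) = 37.34
  C: 0 + 1(37.34) = 37.34
Total out = 307.4 + 1172 + 335.3 + 37.34 + 37.34 = 1889 mol.

1890 mol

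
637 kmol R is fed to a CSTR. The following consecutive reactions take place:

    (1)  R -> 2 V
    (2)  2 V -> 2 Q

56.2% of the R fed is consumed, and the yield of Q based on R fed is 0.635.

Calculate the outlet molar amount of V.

311 kmol

Conversion of R: R consumed = 1ξ₁ = 0.562 × 637 → ξ₁ = 358 kmol.
Yield of Q: 2ξ₂ / 637 = 0.635 → ξ₂ = 202.2 kmol.
Outlet amounts (n = n₀ + Σ ν·ξ):
  R: 637 − 1(358) = 279
  V: 0 + 2(358) − 2(202.2) = 311.5
  Q: 0 + 2(202.2) = 404.5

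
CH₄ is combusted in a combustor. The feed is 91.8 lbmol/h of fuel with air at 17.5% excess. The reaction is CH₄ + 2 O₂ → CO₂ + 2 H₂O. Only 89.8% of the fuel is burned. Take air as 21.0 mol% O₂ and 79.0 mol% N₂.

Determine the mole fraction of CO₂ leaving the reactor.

0.0737

Stoichiometric O₂ = 2 × 91.8 = 183.6 lbmol/h; O₂ fed = 183.6 × 1.175 = 215.7 lbmol/h.
N₂ fed = 215.7 × 79/21 = 811.6 lbmol/h.
Fuel reacted = 0.898 × 91.8 → ξ = 82.44 lbmol/h.
Outlet (n = n₀ + ν ξ):
  CH₄: 91.8 − 1(82.44) = 9.364
  O₂: 215.7 − 2(82.44) = 50.86
  N₂: 811.6 (inert)
  CO₂: 0 + 1(82.44) = 82.44
  H₂O: 0 + 2(82.44) = 164.9
Total out = 1119 lbmol/h; y_CO₂ = 82.44 / 1119 = 0.07366.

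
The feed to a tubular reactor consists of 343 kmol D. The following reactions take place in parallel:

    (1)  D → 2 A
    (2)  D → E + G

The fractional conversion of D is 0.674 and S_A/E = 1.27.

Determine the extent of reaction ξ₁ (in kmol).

ξ₁ = 89.8 kmol

Conversion of D: D consumed = 0.674 × 343 = 231.2 kmol = 1ξ₁ + 1ξ₂.
Selectivity: 2ξ₁ / (1ξ₂) = 1.27 → ξ₁ = 0.635 ξ₂.
Substitute: (1·0.635 + 1) ξ₂ = 231.2 → ξ₂ = 141.4 kmol, ξ₁ = 89.79 kmol.
Outlet amounts (n = n₀ + Σ ν·ξ):
  D: 343 − 1(89.79) − 1(141.4) = 111.8
  A: 0 + 2(89.79) = 179.6
  E: 0 + 1(141.4) = 141.4
  G: 0 + 1(141.4) = 141.4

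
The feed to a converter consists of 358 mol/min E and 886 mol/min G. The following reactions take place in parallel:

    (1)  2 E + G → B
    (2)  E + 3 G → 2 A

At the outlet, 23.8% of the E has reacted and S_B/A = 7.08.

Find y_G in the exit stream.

0.723

Conversion of E: E consumed = 0.238 × 358 = 85.2 mol/min = 2ξ₁ + 1ξ₂.
Selectivity: 1ξ₁ / (2ξ₂) = 7.08 → ξ₁ = 14.16 ξ₂.
Substitute: (2·14.16 + 1) ξ₂ = 85.2 → ξ₂ = 2.906 mol/min, ξ₁ = 41.15 mol/min.
Outlet amounts (n = n₀ + Σ ν·ξ):
  E: 358 − 2(41.15) − 1(2.906) = 272.8
  G: 886 − 1(41.15) − 3(2.906) = 836.1
  B: 0 + 1(41.15) = 41.15
  A: 0 + 2(2.906) = 5.812
Total out = 1156 mol/min; y_G = 836.1 / 1156 = 0.7234.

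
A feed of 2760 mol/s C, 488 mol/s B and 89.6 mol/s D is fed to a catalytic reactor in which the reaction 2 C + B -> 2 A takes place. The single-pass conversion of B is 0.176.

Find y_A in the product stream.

B reacted = 0.176 × 488 = 85.89 mol/s; ν_B = −1, so ξ = 85.89/1 = 85.89 mol/s.
Outlet amounts (n = n₀ + ν ξ):
  C: 2760 − 2(85.89) = 2588
  B: 488 − 1(85.89) = 402.1
  A: 0 + 2(85.89) = 171.8
  D: 89.6 (inert)
Total out = 3252 mol/s; y_A = 171.8 / 3252 = 0.05283.

0.0528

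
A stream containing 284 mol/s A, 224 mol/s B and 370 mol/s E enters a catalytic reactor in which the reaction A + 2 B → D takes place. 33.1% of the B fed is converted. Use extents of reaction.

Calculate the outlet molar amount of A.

247 mol/s

B reacted = 0.331 × 224 = 74.14 mol/s; ν_B = −2, so ξ = 74.14/2 = 37.07 mol/s.
Outlet amounts (n = n₀ + ν ξ):
  A: 284 − 1(37.07) = 246.9
  B: 224 − 2(37.07) = 149.9
  D: 0 + 1(37.07) = 37.07
  E: 370 (inert)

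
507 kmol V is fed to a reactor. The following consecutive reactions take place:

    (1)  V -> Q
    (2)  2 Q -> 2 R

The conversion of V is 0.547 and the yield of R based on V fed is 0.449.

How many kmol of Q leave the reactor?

Conversion of V: V consumed = 1ξ₁ = 0.547 × 507 → ξ₁ = 277.3 kmol.
Yield of R: 2ξ₂ / 507 = 0.449 → ξ₂ = 113.8 kmol.
Outlet amounts (n = n₀ + Σ ν·ξ):
  V: 507 − 1(277.3) = 229.7
  Q: 0 + 1(277.3) − 2(113.8) = 49.69
  R: 0 + 2(113.8) = 227.6

49.7 kmol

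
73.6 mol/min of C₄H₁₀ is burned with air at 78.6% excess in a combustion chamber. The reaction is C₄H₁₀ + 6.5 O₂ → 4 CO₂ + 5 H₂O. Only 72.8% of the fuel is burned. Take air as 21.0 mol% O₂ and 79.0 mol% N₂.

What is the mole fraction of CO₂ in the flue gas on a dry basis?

Stoichiometric O₂ = 6.5 × 73.6 = 478.4 mol/min; O₂ fed = 478.4 × 1.786 = 854.4 mol/min.
N₂ fed = 854.4 × 79/21 = 3214 mol/min.
Fuel reacted = 0.728 × 73.6 → ξ = 53.58 mol/min.
Outlet (n = n₀ + ν ξ):
  C₄H₁₀: 73.6 − 1(53.58) = 20.02
  O₂: 854.4 − 6.5(53.58) = 506.1
  N₂: 3214 (inert)
  CO₂: 0 + 4(53.58) = 214.3
  H₂O: 0 + 5(53.58) = 267.9
Dry total = 3955 mol/min; y_CO₂ (dry) = 214.3 / 3955 = 0.05419.

0.0542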